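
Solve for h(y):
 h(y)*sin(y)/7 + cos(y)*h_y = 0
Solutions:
 h(y) = C1*cos(y)^(1/7)


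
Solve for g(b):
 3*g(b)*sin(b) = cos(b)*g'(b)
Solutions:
 g(b) = C1/cos(b)^3


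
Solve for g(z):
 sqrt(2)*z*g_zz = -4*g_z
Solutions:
 g(z) = C1 + C2*z^(1 - 2*sqrt(2))


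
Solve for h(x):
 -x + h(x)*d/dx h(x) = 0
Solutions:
 h(x) = -sqrt(C1 + x^2)
 h(x) = sqrt(C1 + x^2)


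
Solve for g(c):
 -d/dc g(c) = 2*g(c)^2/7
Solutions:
 g(c) = 7/(C1 + 2*c)


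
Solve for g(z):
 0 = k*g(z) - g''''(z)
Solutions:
 g(z) = C1*exp(-k^(1/4)*z) + C2*exp(k^(1/4)*z) + C3*exp(-I*k^(1/4)*z) + C4*exp(I*k^(1/4)*z)


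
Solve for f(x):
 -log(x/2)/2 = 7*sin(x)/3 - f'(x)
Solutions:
 f(x) = C1 + x*log(x)/2 - x/2 - x*log(2)/2 - 7*cos(x)/3


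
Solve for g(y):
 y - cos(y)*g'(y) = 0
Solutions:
 g(y) = C1 + Integral(y/cos(y), y)


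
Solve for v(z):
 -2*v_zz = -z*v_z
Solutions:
 v(z) = C1 + C2*erfi(z/2)


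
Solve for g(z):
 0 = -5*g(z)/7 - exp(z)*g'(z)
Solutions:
 g(z) = C1*exp(5*exp(-z)/7)


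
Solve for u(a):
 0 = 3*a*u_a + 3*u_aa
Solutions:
 u(a) = C1 + C2*erf(sqrt(2)*a/2)


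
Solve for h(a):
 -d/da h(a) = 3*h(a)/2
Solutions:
 h(a) = C1*exp(-3*a/2)


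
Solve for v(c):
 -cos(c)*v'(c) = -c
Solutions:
 v(c) = C1 + Integral(c/cos(c), c)


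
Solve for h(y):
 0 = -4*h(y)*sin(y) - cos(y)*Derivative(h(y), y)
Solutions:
 h(y) = C1*cos(y)^4


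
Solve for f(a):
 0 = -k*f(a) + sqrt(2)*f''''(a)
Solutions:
 f(a) = C1*exp(-2^(7/8)*a*k^(1/4)/2) + C2*exp(2^(7/8)*a*k^(1/4)/2) + C3*exp(-2^(7/8)*I*a*k^(1/4)/2) + C4*exp(2^(7/8)*I*a*k^(1/4)/2)


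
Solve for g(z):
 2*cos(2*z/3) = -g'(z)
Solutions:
 g(z) = C1 - 3*sin(2*z/3)


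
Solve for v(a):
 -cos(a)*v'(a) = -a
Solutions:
 v(a) = C1 + Integral(a/cos(a), a)


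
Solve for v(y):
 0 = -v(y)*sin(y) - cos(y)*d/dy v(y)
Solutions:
 v(y) = C1*cos(y)


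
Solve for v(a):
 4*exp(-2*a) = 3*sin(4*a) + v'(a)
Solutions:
 v(a) = C1 + 3*cos(4*a)/4 - 2*exp(-2*a)


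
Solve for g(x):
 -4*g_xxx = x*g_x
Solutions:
 g(x) = C1 + Integral(C2*airyai(-2^(1/3)*x/2) + C3*airybi(-2^(1/3)*x/2), x)


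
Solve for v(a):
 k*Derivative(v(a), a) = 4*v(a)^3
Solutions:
 v(a) = -sqrt(2)*sqrt(-k/(C1*k + 4*a))/2
 v(a) = sqrt(2)*sqrt(-k/(C1*k + 4*a))/2


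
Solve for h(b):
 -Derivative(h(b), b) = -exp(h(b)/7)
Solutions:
 h(b) = 7*log(-1/(C1 + b)) + 7*log(7)


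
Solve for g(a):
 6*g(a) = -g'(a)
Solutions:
 g(a) = C1*exp(-6*a)


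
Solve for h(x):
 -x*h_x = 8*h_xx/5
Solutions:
 h(x) = C1 + C2*erf(sqrt(5)*x/4)


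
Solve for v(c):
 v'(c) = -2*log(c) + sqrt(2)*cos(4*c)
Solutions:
 v(c) = C1 - 2*c*log(c) + 2*c + sqrt(2)*sin(4*c)/4


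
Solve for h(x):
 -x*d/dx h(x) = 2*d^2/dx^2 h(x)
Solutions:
 h(x) = C1 + C2*erf(x/2)


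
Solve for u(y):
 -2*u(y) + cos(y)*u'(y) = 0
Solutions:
 u(y) = C1*(sin(y) + 1)/(sin(y) - 1)


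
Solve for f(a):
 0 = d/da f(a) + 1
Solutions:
 f(a) = C1 - a


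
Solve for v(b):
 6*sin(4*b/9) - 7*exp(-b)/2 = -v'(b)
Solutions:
 v(b) = C1 + 27*cos(4*b/9)/2 - 7*exp(-b)/2


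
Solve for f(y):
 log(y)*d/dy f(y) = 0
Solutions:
 f(y) = C1


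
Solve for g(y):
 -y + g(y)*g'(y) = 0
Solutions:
 g(y) = -sqrt(C1 + y^2)
 g(y) = sqrt(C1 + y^2)


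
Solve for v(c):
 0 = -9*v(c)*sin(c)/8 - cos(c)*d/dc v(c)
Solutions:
 v(c) = C1*cos(c)^(9/8)


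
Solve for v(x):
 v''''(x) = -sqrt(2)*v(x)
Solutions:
 v(x) = (C1*sin(2^(5/8)*x/2) + C2*cos(2^(5/8)*x/2))*exp(-2^(5/8)*x/2) + (C3*sin(2^(5/8)*x/2) + C4*cos(2^(5/8)*x/2))*exp(2^(5/8)*x/2)


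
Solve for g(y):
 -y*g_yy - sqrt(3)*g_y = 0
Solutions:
 g(y) = C1 + C2*y^(1 - sqrt(3))


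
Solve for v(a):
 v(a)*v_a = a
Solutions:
 v(a) = -sqrt(C1 + a^2)
 v(a) = sqrt(C1 + a^2)


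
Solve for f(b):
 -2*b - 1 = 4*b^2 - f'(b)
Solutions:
 f(b) = C1 + 4*b^3/3 + b^2 + b


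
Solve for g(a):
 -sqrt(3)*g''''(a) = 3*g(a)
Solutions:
 g(a) = (C1*sin(sqrt(2)*3^(1/8)*a/2) + C2*cos(sqrt(2)*3^(1/8)*a/2))*exp(-sqrt(2)*3^(1/8)*a/2) + (C3*sin(sqrt(2)*3^(1/8)*a/2) + C4*cos(sqrt(2)*3^(1/8)*a/2))*exp(sqrt(2)*3^(1/8)*a/2)


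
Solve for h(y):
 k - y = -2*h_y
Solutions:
 h(y) = C1 - k*y/2 + y^2/4


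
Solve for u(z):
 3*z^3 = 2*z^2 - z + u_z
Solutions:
 u(z) = C1 + 3*z^4/4 - 2*z^3/3 + z^2/2


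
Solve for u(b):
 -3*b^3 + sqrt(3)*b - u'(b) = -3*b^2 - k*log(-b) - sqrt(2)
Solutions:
 u(b) = C1 - 3*b^4/4 + b^3 + sqrt(3)*b^2/2 + b*k*log(-b) + b*(-k + sqrt(2))


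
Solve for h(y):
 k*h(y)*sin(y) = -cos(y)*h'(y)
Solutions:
 h(y) = C1*exp(k*log(cos(y)))


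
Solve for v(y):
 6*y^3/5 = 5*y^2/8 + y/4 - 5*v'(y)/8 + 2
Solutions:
 v(y) = C1 - 12*y^4/25 + y^3/3 + y^2/5 + 16*y/5


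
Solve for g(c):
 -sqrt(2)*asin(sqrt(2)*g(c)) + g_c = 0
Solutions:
 Integral(1/asin(sqrt(2)*_y), (_y, g(c))) = C1 + sqrt(2)*c


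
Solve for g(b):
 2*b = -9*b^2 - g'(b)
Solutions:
 g(b) = C1 - 3*b^3 - b^2


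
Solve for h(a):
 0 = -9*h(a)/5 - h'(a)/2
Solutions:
 h(a) = C1*exp(-18*a/5)


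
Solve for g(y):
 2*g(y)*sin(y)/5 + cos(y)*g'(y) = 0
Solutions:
 g(y) = C1*cos(y)^(2/5)


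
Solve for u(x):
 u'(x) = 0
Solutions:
 u(x) = C1


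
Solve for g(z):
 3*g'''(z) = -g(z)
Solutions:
 g(z) = C3*exp(-3^(2/3)*z/3) + (C1*sin(3^(1/6)*z/2) + C2*cos(3^(1/6)*z/2))*exp(3^(2/3)*z/6)


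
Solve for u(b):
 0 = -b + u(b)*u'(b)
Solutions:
 u(b) = -sqrt(C1 + b^2)
 u(b) = sqrt(C1 + b^2)


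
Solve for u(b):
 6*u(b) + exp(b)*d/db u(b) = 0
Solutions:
 u(b) = C1*exp(6*exp(-b))


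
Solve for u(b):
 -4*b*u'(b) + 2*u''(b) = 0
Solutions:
 u(b) = C1 + C2*erfi(b)


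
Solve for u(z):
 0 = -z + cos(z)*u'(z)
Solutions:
 u(z) = C1 + Integral(z/cos(z), z)


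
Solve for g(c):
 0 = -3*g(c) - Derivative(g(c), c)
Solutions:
 g(c) = C1*exp(-3*c)


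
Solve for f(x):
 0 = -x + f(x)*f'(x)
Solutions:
 f(x) = -sqrt(C1 + x^2)
 f(x) = sqrt(C1 + x^2)


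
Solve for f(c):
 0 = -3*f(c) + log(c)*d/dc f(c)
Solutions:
 f(c) = C1*exp(3*li(c))


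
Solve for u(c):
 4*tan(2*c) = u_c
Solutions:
 u(c) = C1 - 2*log(cos(2*c))


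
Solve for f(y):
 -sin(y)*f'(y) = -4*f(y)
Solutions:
 f(y) = C1*(cos(y)^2 - 2*cos(y) + 1)/(cos(y)^2 + 2*cos(y) + 1)


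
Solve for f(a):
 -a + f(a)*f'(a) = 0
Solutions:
 f(a) = -sqrt(C1 + a^2)
 f(a) = sqrt(C1 + a^2)


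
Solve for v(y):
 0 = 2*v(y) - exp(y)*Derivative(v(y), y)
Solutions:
 v(y) = C1*exp(-2*exp(-y))


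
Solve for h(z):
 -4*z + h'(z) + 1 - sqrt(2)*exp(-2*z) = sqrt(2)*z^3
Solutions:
 h(z) = C1 + sqrt(2)*z^4/4 + 2*z^2 - z - sqrt(2)*exp(-2*z)/2


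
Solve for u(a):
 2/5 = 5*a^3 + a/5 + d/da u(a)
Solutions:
 u(a) = C1 - 5*a^4/4 - a^2/10 + 2*a/5


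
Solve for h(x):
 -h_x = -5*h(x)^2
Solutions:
 h(x) = -1/(C1 + 5*x)


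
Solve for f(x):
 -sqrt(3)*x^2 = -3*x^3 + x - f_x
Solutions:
 f(x) = C1 - 3*x^4/4 + sqrt(3)*x^3/3 + x^2/2


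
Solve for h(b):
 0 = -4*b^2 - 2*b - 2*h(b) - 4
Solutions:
 h(b) = -2*b^2 - b - 2


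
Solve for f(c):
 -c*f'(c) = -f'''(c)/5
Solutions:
 f(c) = C1 + Integral(C2*airyai(5^(1/3)*c) + C3*airybi(5^(1/3)*c), c)


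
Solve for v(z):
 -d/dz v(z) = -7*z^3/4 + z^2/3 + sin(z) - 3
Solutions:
 v(z) = C1 + 7*z^4/16 - z^3/9 + 3*z + cos(z)


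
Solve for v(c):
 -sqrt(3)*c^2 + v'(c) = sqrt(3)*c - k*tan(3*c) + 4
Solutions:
 v(c) = C1 + sqrt(3)*c^3/3 + sqrt(3)*c^2/2 + 4*c + k*log(cos(3*c))/3


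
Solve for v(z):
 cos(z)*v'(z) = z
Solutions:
 v(z) = C1 + Integral(z/cos(z), z)


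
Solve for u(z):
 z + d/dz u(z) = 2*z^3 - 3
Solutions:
 u(z) = C1 + z^4/2 - z^2/2 - 3*z


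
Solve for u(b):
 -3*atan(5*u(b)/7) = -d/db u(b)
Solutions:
 Integral(1/atan(5*_y/7), (_y, u(b))) = C1 + 3*b


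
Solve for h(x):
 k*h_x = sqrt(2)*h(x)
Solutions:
 h(x) = C1*exp(sqrt(2)*x/k)


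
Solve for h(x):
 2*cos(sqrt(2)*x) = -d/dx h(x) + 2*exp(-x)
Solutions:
 h(x) = C1 - sqrt(2)*sin(sqrt(2)*x) - 2*exp(-x)


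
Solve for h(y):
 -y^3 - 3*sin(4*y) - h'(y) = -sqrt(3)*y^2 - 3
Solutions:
 h(y) = C1 - y^4/4 + sqrt(3)*y^3/3 + 3*y + 3*cos(4*y)/4


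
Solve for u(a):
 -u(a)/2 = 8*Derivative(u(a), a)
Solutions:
 u(a) = C1*exp(-a/16)


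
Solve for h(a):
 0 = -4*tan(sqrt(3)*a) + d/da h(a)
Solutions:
 h(a) = C1 - 4*sqrt(3)*log(cos(sqrt(3)*a))/3


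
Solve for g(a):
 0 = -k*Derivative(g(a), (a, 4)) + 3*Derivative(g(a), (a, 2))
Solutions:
 g(a) = C1 + C2*a + C3*exp(-sqrt(3)*a*sqrt(1/k)) + C4*exp(sqrt(3)*a*sqrt(1/k))


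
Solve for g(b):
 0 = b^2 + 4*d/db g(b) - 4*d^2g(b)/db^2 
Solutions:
 g(b) = C1 + C2*exp(b) - b^3/12 - b^2/4 - b/2


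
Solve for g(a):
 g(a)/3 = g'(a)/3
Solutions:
 g(a) = C1*exp(a)


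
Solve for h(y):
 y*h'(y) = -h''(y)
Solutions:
 h(y) = C1 + C2*erf(sqrt(2)*y/2)


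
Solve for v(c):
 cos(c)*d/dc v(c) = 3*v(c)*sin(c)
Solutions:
 v(c) = C1/cos(c)^3


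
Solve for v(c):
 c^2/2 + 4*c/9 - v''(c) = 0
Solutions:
 v(c) = C1 + C2*c + c^4/24 + 2*c^3/27


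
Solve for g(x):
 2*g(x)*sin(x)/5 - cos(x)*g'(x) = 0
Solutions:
 g(x) = C1/cos(x)^(2/5)


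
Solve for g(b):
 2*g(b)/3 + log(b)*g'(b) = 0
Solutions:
 g(b) = C1*exp(-2*li(b)/3)


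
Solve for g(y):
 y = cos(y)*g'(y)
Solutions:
 g(y) = C1 + Integral(y/cos(y), y)


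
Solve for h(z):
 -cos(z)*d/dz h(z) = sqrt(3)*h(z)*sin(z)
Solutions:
 h(z) = C1*cos(z)^(sqrt(3))


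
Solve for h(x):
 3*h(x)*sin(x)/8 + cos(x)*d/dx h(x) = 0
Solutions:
 h(x) = C1*cos(x)^(3/8)


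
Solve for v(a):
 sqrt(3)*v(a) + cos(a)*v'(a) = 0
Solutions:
 v(a) = C1*(sin(a) - 1)^(sqrt(3)/2)/(sin(a) + 1)^(sqrt(3)/2)


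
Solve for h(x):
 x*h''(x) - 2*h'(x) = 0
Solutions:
 h(x) = C1 + C2*x^3


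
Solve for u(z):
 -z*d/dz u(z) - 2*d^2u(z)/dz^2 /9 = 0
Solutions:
 u(z) = C1 + C2*erf(3*z/2)


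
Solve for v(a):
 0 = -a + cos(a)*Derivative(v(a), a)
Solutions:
 v(a) = C1 + Integral(a/cos(a), a)


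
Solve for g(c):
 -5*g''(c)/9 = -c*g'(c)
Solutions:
 g(c) = C1 + C2*erfi(3*sqrt(10)*c/10)


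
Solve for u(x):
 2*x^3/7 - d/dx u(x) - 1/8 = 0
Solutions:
 u(x) = C1 + x^4/14 - x/8


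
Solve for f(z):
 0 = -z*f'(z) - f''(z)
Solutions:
 f(z) = C1 + C2*erf(sqrt(2)*z/2)


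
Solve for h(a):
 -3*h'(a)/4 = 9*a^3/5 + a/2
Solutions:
 h(a) = C1 - 3*a^4/5 - a^2/3


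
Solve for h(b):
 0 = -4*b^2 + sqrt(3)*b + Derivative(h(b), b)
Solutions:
 h(b) = C1 + 4*b^3/3 - sqrt(3)*b^2/2


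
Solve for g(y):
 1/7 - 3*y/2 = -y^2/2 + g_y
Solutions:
 g(y) = C1 + y^3/6 - 3*y^2/4 + y/7


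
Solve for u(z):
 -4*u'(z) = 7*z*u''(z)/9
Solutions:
 u(z) = C1 + C2/z^(29/7)


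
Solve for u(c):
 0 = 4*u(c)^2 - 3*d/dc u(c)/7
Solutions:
 u(c) = -3/(C1 + 28*c)


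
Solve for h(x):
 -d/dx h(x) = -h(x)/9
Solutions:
 h(x) = C1*exp(x/9)


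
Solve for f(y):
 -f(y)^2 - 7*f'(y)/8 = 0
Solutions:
 f(y) = 7/(C1 + 8*y)


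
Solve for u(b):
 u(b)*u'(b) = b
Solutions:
 u(b) = -sqrt(C1 + b^2)
 u(b) = sqrt(C1 + b^2)


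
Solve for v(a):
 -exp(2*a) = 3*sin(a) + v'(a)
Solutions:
 v(a) = C1 - exp(2*a)/2 + 3*cos(a)


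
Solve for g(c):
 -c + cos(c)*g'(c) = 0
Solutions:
 g(c) = C1 + Integral(c/cos(c), c)


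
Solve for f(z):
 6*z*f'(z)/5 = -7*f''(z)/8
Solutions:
 f(z) = C1 + C2*erf(2*sqrt(210)*z/35)


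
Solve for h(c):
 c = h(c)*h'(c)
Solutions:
 h(c) = -sqrt(C1 + c^2)
 h(c) = sqrt(C1 + c^2)


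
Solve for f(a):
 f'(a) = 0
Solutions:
 f(a) = C1


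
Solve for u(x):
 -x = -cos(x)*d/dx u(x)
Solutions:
 u(x) = C1 + Integral(x/cos(x), x)


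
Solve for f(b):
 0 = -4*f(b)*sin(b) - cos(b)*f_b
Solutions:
 f(b) = C1*cos(b)^4


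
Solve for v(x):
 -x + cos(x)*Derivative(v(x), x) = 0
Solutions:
 v(x) = C1 + Integral(x/cos(x), x)


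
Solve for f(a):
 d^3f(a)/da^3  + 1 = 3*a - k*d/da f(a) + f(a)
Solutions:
 f(a) = C1*exp(a*(-2*18^(1/3)*k/(sqrt(3)*sqrt(4*k^3 + 27) + 9)^(1/3) + 12^(1/3)*(sqrt(3)*sqrt(4*k^3 + 27) + 9)^(1/3))/6) + C2*exp(a*(-4*k/((-12^(1/3) + 2^(2/3)*3^(5/6)*I)*(sqrt(3)*sqrt(4*k^3 + 27) + 9)^(1/3)) - 12^(1/3)*(sqrt(3)*sqrt(4*k^3 + 27) + 9)^(1/3)/12 + 2^(2/3)*3^(5/6)*I*(sqrt(3)*sqrt(4*k^3 + 27) + 9)^(1/3)/12)) + C3*exp(a*(4*k/((12^(1/3) + 2^(2/3)*3^(5/6)*I)*(sqrt(3)*sqrt(4*k^3 + 27) + 9)^(1/3)) - 12^(1/3)*(sqrt(3)*sqrt(4*k^3 + 27) + 9)^(1/3)/12 - 2^(2/3)*3^(5/6)*I*(sqrt(3)*sqrt(4*k^3 + 27) + 9)^(1/3)/12)) - 3*a - 3*k + 1


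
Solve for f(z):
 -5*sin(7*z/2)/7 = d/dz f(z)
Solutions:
 f(z) = C1 + 10*cos(7*z/2)/49


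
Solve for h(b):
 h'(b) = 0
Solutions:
 h(b) = C1


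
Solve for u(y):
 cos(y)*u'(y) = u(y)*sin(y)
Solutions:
 u(y) = C1/cos(y)


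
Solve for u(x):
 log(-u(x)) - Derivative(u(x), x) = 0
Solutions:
 -li(-u(x)) = C1 + x


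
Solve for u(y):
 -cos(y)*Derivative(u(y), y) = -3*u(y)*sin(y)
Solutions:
 u(y) = C1/cos(y)^3


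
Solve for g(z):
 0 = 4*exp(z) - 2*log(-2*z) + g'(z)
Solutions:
 g(z) = C1 + 2*z*log(-z) + 2*z*(-1 + log(2)) - 4*exp(z)


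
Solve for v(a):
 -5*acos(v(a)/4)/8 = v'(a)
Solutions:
 Integral(1/acos(_y/4), (_y, v(a))) = C1 - 5*a/8


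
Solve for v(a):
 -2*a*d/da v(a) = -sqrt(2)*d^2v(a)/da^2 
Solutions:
 v(a) = C1 + C2*erfi(2^(3/4)*a/2)


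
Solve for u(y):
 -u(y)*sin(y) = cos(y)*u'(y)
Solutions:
 u(y) = C1*cos(y)


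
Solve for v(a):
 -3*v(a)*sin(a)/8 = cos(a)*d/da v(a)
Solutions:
 v(a) = C1*cos(a)^(3/8)


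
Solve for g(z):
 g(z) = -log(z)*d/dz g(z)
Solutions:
 g(z) = C1*exp(-li(z))


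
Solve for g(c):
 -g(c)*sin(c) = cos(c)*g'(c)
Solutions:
 g(c) = C1*cos(c)


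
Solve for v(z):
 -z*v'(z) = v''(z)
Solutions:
 v(z) = C1 + C2*erf(sqrt(2)*z/2)


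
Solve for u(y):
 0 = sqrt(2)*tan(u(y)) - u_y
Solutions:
 u(y) = pi - asin(C1*exp(sqrt(2)*y))
 u(y) = asin(C1*exp(sqrt(2)*y))


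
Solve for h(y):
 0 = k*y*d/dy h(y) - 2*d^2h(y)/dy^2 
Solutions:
 h(y) = Piecewise((-sqrt(pi)*C1*erf(y*sqrt(-k)/2)/sqrt(-k) - C2, (k > 0) | (k < 0)), (-C1*y - C2, True))


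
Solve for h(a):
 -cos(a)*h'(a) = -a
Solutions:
 h(a) = C1 + Integral(a/cos(a), a)


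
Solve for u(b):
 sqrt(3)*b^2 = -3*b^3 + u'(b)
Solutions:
 u(b) = C1 + 3*b^4/4 + sqrt(3)*b^3/3


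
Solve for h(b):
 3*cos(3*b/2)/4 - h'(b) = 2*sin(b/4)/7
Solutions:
 h(b) = C1 + sin(3*b/2)/2 + 8*cos(b/4)/7


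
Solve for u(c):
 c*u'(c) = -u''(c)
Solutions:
 u(c) = C1 + C2*erf(sqrt(2)*c/2)


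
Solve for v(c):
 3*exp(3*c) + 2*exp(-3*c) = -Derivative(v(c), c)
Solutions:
 v(c) = C1 - exp(3*c) + 2*exp(-3*c)/3


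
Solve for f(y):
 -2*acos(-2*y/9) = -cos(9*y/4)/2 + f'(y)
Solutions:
 f(y) = C1 - 2*y*acos(-2*y/9) - sqrt(81 - 4*y^2) + 2*sin(9*y/4)/9


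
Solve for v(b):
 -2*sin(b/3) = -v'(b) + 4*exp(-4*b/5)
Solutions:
 v(b) = C1 - 6*cos(b/3) - 5*exp(-4*b/5)


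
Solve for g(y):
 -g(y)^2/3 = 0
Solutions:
 g(y) = 0


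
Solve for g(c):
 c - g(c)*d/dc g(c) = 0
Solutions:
 g(c) = -sqrt(C1 + c^2)
 g(c) = sqrt(C1 + c^2)


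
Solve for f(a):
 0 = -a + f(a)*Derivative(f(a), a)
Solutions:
 f(a) = -sqrt(C1 + a^2)
 f(a) = sqrt(C1 + a^2)


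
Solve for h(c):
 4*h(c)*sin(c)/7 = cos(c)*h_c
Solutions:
 h(c) = C1/cos(c)^(4/7)


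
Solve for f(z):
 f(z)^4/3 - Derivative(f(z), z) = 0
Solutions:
 f(z) = (-1/(C1 + z))^(1/3)
 f(z) = (-1/(C1 + z))^(1/3)*(-1 - sqrt(3)*I)/2
 f(z) = (-1/(C1 + z))^(1/3)*(-1 + sqrt(3)*I)/2


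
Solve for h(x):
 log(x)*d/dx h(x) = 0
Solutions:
 h(x) = C1


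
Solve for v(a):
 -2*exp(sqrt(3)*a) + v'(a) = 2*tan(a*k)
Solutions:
 v(a) = C1 + 2*Piecewise((-log(cos(a*k))/k, Ne(k, 0)), (0, True)) + 2*sqrt(3)*exp(sqrt(3)*a)/3


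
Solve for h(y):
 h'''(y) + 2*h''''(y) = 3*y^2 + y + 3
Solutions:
 h(y) = C1 + C2*y + C3*y^2 + C4*exp(-y/2) + y^5/20 - 11*y^4/24 + 25*y^3/6


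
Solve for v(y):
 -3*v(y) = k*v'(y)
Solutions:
 v(y) = C1*exp(-3*y/k)


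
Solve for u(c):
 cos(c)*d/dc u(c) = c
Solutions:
 u(c) = C1 + Integral(c/cos(c), c)


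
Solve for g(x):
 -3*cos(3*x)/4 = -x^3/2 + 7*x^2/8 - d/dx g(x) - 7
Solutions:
 g(x) = C1 - x^4/8 + 7*x^3/24 - 7*x + sin(3*x)/4


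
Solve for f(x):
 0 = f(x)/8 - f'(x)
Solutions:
 f(x) = C1*exp(x/8)


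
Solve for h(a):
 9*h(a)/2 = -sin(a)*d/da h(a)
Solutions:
 h(a) = C1*(cos(a) + 1)^(1/4)*(cos(a)^2 + 2*cos(a) + 1)/((cos(a) - 1)^(1/4)*(cos(a)^2 - 2*cos(a) + 1))


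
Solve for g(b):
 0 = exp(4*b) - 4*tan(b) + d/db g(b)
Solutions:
 g(b) = C1 - exp(4*b)/4 - 4*log(cos(b))


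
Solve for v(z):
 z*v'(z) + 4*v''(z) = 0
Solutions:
 v(z) = C1 + C2*erf(sqrt(2)*z/4)


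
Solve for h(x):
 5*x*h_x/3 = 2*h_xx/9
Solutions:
 h(x) = C1 + C2*erfi(sqrt(15)*x/2)


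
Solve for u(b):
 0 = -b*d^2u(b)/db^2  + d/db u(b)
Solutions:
 u(b) = C1 + C2*b^2


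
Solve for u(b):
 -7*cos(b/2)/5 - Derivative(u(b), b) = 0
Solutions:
 u(b) = C1 - 14*sin(b/2)/5


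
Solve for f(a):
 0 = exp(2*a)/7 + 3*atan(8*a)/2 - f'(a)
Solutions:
 f(a) = C1 + 3*a*atan(8*a)/2 + exp(2*a)/14 - 3*log(64*a^2 + 1)/32


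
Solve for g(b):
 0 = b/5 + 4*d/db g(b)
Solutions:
 g(b) = C1 - b^2/40


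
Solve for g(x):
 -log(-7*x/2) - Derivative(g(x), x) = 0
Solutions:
 g(x) = C1 - x*log(-x) + x*(-log(7) + log(2) + 1)


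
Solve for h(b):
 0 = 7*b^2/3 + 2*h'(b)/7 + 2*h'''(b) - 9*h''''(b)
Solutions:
 h(b) = C1 + C2*exp(b*(-7^(2/3)*(297*sqrt(57) + 2243)^(1/3) - 28*7^(1/3)/(297*sqrt(57) + 2243)^(1/3) + 28)/378)*sin(sqrt(3)*7^(1/3)*b*(-7^(1/3)*(297*sqrt(57) + 2243)^(1/3) + 28/(297*sqrt(57) + 2243)^(1/3))/378) + C3*exp(b*(-7^(2/3)*(297*sqrt(57) + 2243)^(1/3) - 28*7^(1/3)/(297*sqrt(57) + 2243)^(1/3) + 28)/378)*cos(sqrt(3)*7^(1/3)*b*(-7^(1/3)*(297*sqrt(57) + 2243)^(1/3) + 28/(297*sqrt(57) + 2243)^(1/3))/378) + C4*exp(b*(28*7^(1/3)/(297*sqrt(57) + 2243)^(1/3) + 14 + 7^(2/3)*(297*sqrt(57) + 2243)^(1/3))/189) - 49*b^3/18 + 343*b/3


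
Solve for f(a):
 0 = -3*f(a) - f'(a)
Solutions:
 f(a) = C1*exp(-3*a)


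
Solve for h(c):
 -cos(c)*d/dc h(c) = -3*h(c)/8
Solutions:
 h(c) = C1*(sin(c) + 1)^(3/16)/(sin(c) - 1)^(3/16)


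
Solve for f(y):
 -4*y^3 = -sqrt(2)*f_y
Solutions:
 f(y) = C1 + sqrt(2)*y^4/2


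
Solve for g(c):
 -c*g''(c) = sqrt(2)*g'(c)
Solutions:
 g(c) = C1 + C2*c^(1 - sqrt(2))


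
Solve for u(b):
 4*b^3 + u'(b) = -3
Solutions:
 u(b) = C1 - b^4 - 3*b


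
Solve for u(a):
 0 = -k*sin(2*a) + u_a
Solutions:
 u(a) = C1 - k*cos(2*a)/2


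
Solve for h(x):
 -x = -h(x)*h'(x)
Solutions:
 h(x) = -sqrt(C1 + x^2)
 h(x) = sqrt(C1 + x^2)


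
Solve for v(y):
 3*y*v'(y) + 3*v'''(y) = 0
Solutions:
 v(y) = C1 + Integral(C2*airyai(-y) + C3*airybi(-y), y)


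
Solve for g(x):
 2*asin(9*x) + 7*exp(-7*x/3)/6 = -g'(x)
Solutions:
 g(x) = C1 - 2*x*asin(9*x) - 2*sqrt(1 - 81*x^2)/9 + exp(-7*x/3)/2


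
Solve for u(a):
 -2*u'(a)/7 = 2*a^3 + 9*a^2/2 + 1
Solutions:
 u(a) = C1 - 7*a^4/4 - 21*a^3/4 - 7*a/2


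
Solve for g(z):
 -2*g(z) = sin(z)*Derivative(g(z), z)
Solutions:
 g(z) = C1*(cos(z) + 1)/(cos(z) - 1)


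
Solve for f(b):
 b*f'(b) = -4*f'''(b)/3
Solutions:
 f(b) = C1 + Integral(C2*airyai(-6^(1/3)*b/2) + C3*airybi(-6^(1/3)*b/2), b)


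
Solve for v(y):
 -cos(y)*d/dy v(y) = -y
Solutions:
 v(y) = C1 + Integral(y/cos(y), y)


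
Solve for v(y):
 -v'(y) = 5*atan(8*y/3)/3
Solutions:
 v(y) = C1 - 5*y*atan(8*y/3)/3 + 5*log(64*y^2 + 9)/16


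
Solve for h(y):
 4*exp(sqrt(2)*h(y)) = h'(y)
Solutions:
 h(y) = sqrt(2)*(2*log(-1/(C1 + 4*y)) - log(2))/4


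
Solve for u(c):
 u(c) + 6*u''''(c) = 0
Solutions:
 u(c) = (C1*sin(2^(1/4)*3^(3/4)*c/6) + C2*cos(2^(1/4)*3^(3/4)*c/6))*exp(-2^(1/4)*3^(3/4)*c/6) + (C3*sin(2^(1/4)*3^(3/4)*c/6) + C4*cos(2^(1/4)*3^(3/4)*c/6))*exp(2^(1/4)*3^(3/4)*c/6)


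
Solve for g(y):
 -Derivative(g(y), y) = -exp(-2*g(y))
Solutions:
 g(y) = log(-sqrt(C1 + 2*y))
 g(y) = log(C1 + 2*y)/2


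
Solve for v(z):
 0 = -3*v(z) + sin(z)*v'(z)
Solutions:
 v(z) = C1*(cos(z) - 1)^(3/2)/(cos(z) + 1)^(3/2)


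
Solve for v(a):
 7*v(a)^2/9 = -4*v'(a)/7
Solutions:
 v(a) = 36/(C1 + 49*a)


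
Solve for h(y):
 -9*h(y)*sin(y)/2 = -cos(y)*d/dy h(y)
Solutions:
 h(y) = C1/cos(y)^(9/2)


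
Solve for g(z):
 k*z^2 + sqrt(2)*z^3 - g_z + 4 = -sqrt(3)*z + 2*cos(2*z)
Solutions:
 g(z) = C1 + k*z^3/3 + sqrt(2)*z^4/4 + sqrt(3)*z^2/2 + 4*z - sin(2*z)


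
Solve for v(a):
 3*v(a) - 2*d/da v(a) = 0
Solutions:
 v(a) = C1*exp(3*a/2)


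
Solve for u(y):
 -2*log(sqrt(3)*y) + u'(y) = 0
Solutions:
 u(y) = C1 + 2*y*log(y) - 2*y + y*log(3)


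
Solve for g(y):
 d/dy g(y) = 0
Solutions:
 g(y) = C1


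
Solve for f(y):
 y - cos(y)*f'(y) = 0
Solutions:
 f(y) = C1 + Integral(y/cos(y), y)


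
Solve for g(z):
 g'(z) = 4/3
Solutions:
 g(z) = C1 + 4*z/3


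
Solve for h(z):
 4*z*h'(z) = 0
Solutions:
 h(z) = C1


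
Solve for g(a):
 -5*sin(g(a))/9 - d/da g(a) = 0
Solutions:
 5*a/9 + log(cos(g(a)) - 1)/2 - log(cos(g(a)) + 1)/2 = C1


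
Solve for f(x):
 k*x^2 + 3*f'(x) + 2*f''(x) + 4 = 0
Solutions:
 f(x) = C1 + C2*exp(-3*x/2) - k*x^3/9 + 2*k*x^2/9 - 8*k*x/27 - 4*x/3


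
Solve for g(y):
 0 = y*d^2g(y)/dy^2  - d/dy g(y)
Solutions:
 g(y) = C1 + C2*y^2


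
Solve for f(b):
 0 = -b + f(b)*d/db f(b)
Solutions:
 f(b) = -sqrt(C1 + b^2)
 f(b) = sqrt(C1 + b^2)


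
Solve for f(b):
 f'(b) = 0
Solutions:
 f(b) = C1


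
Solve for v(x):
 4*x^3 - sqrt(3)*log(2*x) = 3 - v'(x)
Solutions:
 v(x) = C1 - x^4 + sqrt(3)*x*log(x) - sqrt(3)*x + sqrt(3)*x*log(2) + 3*x


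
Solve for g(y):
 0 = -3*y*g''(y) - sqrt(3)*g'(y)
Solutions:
 g(y) = C1 + C2*y^(1 - sqrt(3)/3)


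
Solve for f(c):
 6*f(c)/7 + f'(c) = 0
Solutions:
 f(c) = C1*exp(-6*c/7)


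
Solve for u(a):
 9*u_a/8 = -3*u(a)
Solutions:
 u(a) = C1*exp(-8*a/3)


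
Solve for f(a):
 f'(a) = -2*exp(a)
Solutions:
 f(a) = C1 - 2*exp(a)


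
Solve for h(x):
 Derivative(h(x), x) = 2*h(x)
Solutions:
 h(x) = C1*exp(2*x)


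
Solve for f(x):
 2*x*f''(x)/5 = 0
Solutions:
 f(x) = C1 + C2*x


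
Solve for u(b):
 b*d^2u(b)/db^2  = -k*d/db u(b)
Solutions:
 u(b) = C1 + b^(1 - re(k))*(C2*sin(log(b)*Abs(im(k))) + C3*cos(log(b)*im(k)))


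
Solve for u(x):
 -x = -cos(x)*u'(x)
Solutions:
 u(x) = C1 + Integral(x/cos(x), x)


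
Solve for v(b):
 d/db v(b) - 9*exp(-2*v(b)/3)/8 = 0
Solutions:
 v(b) = 3*log(-sqrt(C1 + 9*b)) - 3*log(6) + 3*log(3)/2
 v(b) = 3*log(C1 + 9*b)/2 - 3*log(6) + 3*log(3)/2


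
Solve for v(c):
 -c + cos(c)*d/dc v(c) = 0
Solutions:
 v(c) = C1 + Integral(c/cos(c), c)


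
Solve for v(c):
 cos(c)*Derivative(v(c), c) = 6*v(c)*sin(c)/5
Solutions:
 v(c) = C1/cos(c)^(6/5)


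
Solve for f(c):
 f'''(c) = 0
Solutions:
 f(c) = C1 + C2*c + C3*c^2


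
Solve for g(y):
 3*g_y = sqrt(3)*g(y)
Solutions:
 g(y) = C1*exp(sqrt(3)*y/3)


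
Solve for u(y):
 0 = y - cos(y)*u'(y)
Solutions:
 u(y) = C1 + Integral(y/cos(y), y)


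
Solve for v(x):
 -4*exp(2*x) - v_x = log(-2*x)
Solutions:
 v(x) = C1 - x*log(-x) + x*(1 - log(2)) - 2*exp(2*x)


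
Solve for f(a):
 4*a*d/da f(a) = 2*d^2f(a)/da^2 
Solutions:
 f(a) = C1 + C2*erfi(a)


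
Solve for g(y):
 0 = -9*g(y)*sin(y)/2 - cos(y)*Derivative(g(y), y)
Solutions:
 g(y) = C1*cos(y)^(9/2)


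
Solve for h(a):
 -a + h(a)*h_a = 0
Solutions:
 h(a) = -sqrt(C1 + a^2)
 h(a) = sqrt(C1 + a^2)


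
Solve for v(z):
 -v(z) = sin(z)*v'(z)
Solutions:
 v(z) = C1*sqrt(cos(z) + 1)/sqrt(cos(z) - 1)


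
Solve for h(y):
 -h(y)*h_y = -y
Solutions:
 h(y) = -sqrt(C1 + y^2)
 h(y) = sqrt(C1 + y^2)


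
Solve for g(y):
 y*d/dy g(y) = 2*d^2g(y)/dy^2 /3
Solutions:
 g(y) = C1 + C2*erfi(sqrt(3)*y/2)


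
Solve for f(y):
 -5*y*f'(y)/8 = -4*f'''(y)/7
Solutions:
 f(y) = C1 + Integral(C2*airyai(70^(1/3)*y/4) + C3*airybi(70^(1/3)*y/4), y)


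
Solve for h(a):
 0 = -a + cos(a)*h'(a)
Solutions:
 h(a) = C1 + Integral(a/cos(a), a)


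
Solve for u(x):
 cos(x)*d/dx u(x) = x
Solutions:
 u(x) = C1 + Integral(x/cos(x), x)


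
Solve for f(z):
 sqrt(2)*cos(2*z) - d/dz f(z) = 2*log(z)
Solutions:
 f(z) = C1 - 2*z*log(z) + 2*z + sqrt(2)*sin(2*z)/2


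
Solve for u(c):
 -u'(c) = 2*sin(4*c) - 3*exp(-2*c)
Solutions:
 u(c) = C1 + cos(4*c)/2 - 3*exp(-2*c)/2


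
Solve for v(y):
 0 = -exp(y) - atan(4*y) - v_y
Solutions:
 v(y) = C1 - y*atan(4*y) - exp(y) + log(16*y^2 + 1)/8


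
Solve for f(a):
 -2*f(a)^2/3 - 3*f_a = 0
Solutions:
 f(a) = 9/(C1 + 2*a)


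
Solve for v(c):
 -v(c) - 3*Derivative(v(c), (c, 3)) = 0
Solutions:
 v(c) = C3*exp(-3^(2/3)*c/3) + (C1*sin(3^(1/6)*c/2) + C2*cos(3^(1/6)*c/2))*exp(3^(2/3)*c/6)


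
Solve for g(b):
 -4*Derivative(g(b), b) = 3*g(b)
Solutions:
 g(b) = C1*exp(-3*b/4)


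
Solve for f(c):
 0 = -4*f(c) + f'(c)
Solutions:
 f(c) = C1*exp(4*c)


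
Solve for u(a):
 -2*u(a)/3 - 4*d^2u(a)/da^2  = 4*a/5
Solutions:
 u(a) = C1*sin(sqrt(6)*a/6) + C2*cos(sqrt(6)*a/6) - 6*a/5


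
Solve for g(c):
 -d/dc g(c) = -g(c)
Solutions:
 g(c) = C1*exp(c)


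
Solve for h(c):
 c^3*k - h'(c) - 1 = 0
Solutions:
 h(c) = C1 + c^4*k/4 - c


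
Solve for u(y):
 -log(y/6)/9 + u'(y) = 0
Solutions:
 u(y) = C1 + y*log(y)/9 - y*log(6)/9 - y/9


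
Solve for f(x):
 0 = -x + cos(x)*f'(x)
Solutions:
 f(x) = C1 + Integral(x/cos(x), x)


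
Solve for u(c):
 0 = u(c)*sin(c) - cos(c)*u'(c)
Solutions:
 u(c) = C1/cos(c)


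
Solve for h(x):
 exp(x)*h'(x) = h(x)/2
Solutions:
 h(x) = C1*exp(-exp(-x)/2)


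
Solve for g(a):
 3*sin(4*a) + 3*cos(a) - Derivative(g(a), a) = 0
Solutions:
 g(a) = C1 + 3*sin(a) - 3*cos(4*a)/4


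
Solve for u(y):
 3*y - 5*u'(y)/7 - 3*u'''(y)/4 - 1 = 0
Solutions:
 u(y) = C1 + C2*sin(2*sqrt(105)*y/21) + C3*cos(2*sqrt(105)*y/21) + 21*y^2/10 - 7*y/5


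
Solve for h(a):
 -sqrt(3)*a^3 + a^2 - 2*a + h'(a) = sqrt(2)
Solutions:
 h(a) = C1 + sqrt(3)*a^4/4 - a^3/3 + a^2 + sqrt(2)*a


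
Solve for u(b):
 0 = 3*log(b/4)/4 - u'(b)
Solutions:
 u(b) = C1 + 3*b*log(b)/4 - 3*b*log(2)/2 - 3*b/4


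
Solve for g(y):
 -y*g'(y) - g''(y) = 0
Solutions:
 g(y) = C1 + C2*erf(sqrt(2)*y/2)


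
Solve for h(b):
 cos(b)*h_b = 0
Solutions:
 h(b) = C1


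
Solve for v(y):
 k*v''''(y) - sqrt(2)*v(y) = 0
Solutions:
 v(y) = C1*exp(-2^(1/8)*y*(1/k)^(1/4)) + C2*exp(2^(1/8)*y*(1/k)^(1/4)) + C3*exp(-2^(1/8)*I*y*(1/k)^(1/4)) + C4*exp(2^(1/8)*I*y*(1/k)^(1/4))


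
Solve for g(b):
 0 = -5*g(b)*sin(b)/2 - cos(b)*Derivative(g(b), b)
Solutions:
 g(b) = C1*cos(b)^(5/2)


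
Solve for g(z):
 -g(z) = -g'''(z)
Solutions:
 g(z) = C3*exp(z) + (C1*sin(sqrt(3)*z/2) + C2*cos(sqrt(3)*z/2))*exp(-z/2)


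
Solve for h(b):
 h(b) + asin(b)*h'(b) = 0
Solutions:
 h(b) = C1*exp(-Integral(1/asin(b), b))


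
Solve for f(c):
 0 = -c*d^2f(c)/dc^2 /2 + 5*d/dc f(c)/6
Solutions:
 f(c) = C1 + C2*c^(8/3)


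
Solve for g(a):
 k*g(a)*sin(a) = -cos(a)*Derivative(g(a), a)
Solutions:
 g(a) = C1*exp(k*log(cos(a)))


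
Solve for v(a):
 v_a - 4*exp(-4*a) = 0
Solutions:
 v(a) = C1 - exp(-4*a)


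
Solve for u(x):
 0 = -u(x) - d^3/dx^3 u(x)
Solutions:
 u(x) = C3*exp(-x) + (C1*sin(sqrt(3)*x/2) + C2*cos(sqrt(3)*x/2))*exp(x/2)


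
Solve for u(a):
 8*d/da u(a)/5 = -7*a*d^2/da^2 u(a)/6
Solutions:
 u(a) = C1 + C2/a^(13/35)


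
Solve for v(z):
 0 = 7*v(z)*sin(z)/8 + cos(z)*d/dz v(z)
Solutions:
 v(z) = C1*cos(z)^(7/8)


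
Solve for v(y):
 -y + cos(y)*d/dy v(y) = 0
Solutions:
 v(y) = C1 + Integral(y/cos(y), y)


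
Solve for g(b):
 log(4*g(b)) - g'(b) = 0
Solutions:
 -Integral(1/(log(_y) + 2*log(2)), (_y, g(b))) = C1 - b


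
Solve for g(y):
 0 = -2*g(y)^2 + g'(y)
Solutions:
 g(y) = -1/(C1 + 2*y)


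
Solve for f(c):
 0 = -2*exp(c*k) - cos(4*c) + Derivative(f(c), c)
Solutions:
 f(c) = C1 + sin(4*c)/4 + 2*exp(c*k)/k


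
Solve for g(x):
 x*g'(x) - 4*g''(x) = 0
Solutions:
 g(x) = C1 + C2*erfi(sqrt(2)*x/4)


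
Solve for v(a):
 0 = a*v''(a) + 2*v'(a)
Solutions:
 v(a) = C1 + C2/a


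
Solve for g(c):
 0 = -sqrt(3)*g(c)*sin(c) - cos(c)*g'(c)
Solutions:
 g(c) = C1*cos(c)^(sqrt(3))


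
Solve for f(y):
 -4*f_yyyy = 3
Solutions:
 f(y) = C1 + C2*y + C3*y^2 + C4*y^3 - y^4/32


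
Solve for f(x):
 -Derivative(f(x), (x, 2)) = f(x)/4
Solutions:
 f(x) = C1*sin(x/2) + C2*cos(x/2)


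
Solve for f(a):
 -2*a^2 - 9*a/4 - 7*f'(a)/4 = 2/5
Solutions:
 f(a) = C1 - 8*a^3/21 - 9*a^2/14 - 8*a/35


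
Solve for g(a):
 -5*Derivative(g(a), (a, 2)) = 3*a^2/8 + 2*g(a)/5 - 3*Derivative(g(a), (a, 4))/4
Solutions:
 g(a) = C1*exp(-sqrt(30)*a*sqrt(25 + sqrt(655))/15) + C2*exp(sqrt(30)*a*sqrt(25 + sqrt(655))/15) + C3*sin(sqrt(30)*a*sqrt(-25 + sqrt(655))/15) + C4*cos(sqrt(30)*a*sqrt(-25 + sqrt(655))/15) - 15*a^2/16 + 375/16


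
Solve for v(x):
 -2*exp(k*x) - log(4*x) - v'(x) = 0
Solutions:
 v(x) = C1 - x*log(x) + x*(1 - 2*log(2)) + Piecewise((-2*exp(k*x)/k, Ne(k, 0)), (-2*x, True))


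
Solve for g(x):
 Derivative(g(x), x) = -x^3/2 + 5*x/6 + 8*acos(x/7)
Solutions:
 g(x) = C1 - x^4/8 + 5*x^2/12 + 8*x*acos(x/7) - 8*sqrt(49 - x^2)


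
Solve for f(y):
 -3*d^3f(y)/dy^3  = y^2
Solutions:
 f(y) = C1 + C2*y + C3*y^2 - y^5/180


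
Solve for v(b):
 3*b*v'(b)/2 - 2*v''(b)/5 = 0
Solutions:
 v(b) = C1 + C2*erfi(sqrt(30)*b/4)


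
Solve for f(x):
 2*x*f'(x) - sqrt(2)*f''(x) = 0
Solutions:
 f(x) = C1 + C2*erfi(2^(3/4)*x/2)


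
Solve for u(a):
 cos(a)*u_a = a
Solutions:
 u(a) = C1 + Integral(a/cos(a), a)


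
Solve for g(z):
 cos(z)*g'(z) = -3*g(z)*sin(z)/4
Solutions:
 g(z) = C1*cos(z)^(3/4)


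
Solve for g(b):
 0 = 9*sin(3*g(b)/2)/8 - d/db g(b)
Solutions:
 -9*b/8 + log(cos(3*g(b)/2) - 1)/3 - log(cos(3*g(b)/2) + 1)/3 = C1


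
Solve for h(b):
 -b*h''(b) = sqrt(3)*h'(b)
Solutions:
 h(b) = C1 + C2*b^(1 - sqrt(3))


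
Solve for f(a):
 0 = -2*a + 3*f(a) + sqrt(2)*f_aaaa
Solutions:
 f(a) = 2*a/3 + (C1*sin(2^(3/8)*3^(1/4)*a/2) + C2*cos(2^(3/8)*3^(1/4)*a/2))*exp(-2^(3/8)*3^(1/4)*a/2) + (C3*sin(2^(3/8)*3^(1/4)*a/2) + C4*cos(2^(3/8)*3^(1/4)*a/2))*exp(2^(3/8)*3^(1/4)*a/2)


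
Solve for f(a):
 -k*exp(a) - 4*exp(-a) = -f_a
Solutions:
 f(a) = C1 + k*exp(a) - 4*exp(-a)


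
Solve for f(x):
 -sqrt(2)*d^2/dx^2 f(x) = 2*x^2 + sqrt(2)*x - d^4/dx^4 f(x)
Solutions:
 f(x) = C1 + C2*x + C3*exp(-2^(1/4)*x) + C4*exp(2^(1/4)*x) - sqrt(2)*x^4/12 - x^3/6 - x^2


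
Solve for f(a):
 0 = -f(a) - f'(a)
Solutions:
 f(a) = C1*exp(-a)


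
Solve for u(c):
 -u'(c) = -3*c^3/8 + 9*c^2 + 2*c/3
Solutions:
 u(c) = C1 + 3*c^4/32 - 3*c^3 - c^2/3


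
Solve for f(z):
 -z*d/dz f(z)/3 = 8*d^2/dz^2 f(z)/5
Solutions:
 f(z) = C1 + C2*erf(sqrt(15)*z/12)


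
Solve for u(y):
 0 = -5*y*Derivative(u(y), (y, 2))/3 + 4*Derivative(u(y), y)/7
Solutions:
 u(y) = C1 + C2*y^(47/35)


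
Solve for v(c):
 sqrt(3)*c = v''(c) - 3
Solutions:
 v(c) = C1 + C2*c + sqrt(3)*c^3/6 + 3*c^2/2


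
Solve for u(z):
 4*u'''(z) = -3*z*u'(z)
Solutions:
 u(z) = C1 + Integral(C2*airyai(-6^(1/3)*z/2) + C3*airybi(-6^(1/3)*z/2), z)


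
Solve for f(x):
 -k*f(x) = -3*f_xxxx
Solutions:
 f(x) = C1*exp(-3^(3/4)*k^(1/4)*x/3) + C2*exp(3^(3/4)*k^(1/4)*x/3) + C3*exp(-3^(3/4)*I*k^(1/4)*x/3) + C4*exp(3^(3/4)*I*k^(1/4)*x/3)


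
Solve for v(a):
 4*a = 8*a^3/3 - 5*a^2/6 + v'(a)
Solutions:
 v(a) = C1 - 2*a^4/3 + 5*a^3/18 + 2*a^2


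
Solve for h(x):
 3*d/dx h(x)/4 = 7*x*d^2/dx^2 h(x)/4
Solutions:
 h(x) = C1 + C2*x^(10/7)


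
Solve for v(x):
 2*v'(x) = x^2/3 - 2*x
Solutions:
 v(x) = C1 + x^3/18 - x^2/2


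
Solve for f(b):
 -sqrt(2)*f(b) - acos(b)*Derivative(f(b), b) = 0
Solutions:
 f(b) = C1*exp(-sqrt(2)*Integral(1/acos(b), b))


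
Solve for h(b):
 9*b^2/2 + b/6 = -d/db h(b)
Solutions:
 h(b) = C1 - 3*b^3/2 - b^2/12


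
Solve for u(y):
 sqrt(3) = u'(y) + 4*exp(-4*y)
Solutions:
 u(y) = C1 + sqrt(3)*y + exp(-4*y)


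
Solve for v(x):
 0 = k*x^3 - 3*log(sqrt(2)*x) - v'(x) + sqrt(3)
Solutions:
 v(x) = C1 + k*x^4/4 - 3*x*log(x) - 3*x*log(2)/2 + sqrt(3)*x + 3*x


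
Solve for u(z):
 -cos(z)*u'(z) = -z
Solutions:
 u(z) = C1 + Integral(z/cos(z), z)


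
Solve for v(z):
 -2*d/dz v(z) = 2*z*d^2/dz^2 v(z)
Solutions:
 v(z) = C1 + C2*log(z)


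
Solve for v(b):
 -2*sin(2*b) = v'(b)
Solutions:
 v(b) = C1 + cos(2*b)


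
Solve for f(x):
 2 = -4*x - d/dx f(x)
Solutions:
 f(x) = C1 - 2*x^2 - 2*x


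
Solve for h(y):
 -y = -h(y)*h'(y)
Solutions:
 h(y) = -sqrt(C1 + y^2)
 h(y) = sqrt(C1 + y^2)


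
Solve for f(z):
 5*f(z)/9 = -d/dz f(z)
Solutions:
 f(z) = C1*exp(-5*z/9)


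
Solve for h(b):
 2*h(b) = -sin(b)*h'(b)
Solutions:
 h(b) = C1*(cos(b) + 1)/(cos(b) - 1)


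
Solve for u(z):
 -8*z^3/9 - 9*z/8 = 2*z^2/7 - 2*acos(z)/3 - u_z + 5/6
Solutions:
 u(z) = C1 + 2*z^4/9 + 2*z^3/21 + 9*z^2/16 - 2*z*acos(z)/3 + 5*z/6 + 2*sqrt(1 - z^2)/3


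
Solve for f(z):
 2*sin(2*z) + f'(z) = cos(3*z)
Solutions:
 f(z) = C1 + sin(3*z)/3 + cos(2*z)


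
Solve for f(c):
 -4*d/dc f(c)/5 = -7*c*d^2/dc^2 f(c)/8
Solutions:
 f(c) = C1 + C2*c^(67/35)


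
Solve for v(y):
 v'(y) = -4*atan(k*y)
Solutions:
 v(y) = C1 - 4*Piecewise((y*atan(k*y) - log(k^2*y^2 + 1)/(2*k), Ne(k, 0)), (0, True))


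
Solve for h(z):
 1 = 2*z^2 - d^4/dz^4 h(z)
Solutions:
 h(z) = C1 + C2*z + C3*z^2 + C4*z^3 + z^6/180 - z^4/24


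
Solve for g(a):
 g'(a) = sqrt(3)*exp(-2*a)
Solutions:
 g(a) = C1 - sqrt(3)*exp(-2*a)/2


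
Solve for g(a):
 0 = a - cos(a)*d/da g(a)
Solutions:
 g(a) = C1 + Integral(a/cos(a), a)


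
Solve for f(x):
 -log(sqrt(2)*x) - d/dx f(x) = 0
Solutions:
 f(x) = C1 - x*log(x) - x*log(2)/2 + x


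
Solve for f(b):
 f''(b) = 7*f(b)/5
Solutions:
 f(b) = C1*exp(-sqrt(35)*b/5) + C2*exp(sqrt(35)*b/5)


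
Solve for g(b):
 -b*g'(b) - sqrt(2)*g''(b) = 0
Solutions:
 g(b) = C1 + C2*erf(2^(1/4)*b/2)


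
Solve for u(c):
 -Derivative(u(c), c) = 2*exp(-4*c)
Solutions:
 u(c) = C1 + exp(-4*c)/2


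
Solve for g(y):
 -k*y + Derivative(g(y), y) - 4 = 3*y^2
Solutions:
 g(y) = C1 + k*y^2/2 + y^3 + 4*y


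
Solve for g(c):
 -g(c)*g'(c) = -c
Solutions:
 g(c) = -sqrt(C1 + c^2)
 g(c) = sqrt(C1 + c^2)


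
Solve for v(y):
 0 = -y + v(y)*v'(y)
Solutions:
 v(y) = -sqrt(C1 + y^2)
 v(y) = sqrt(C1 + y^2)


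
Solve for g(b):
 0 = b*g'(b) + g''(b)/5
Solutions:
 g(b) = C1 + C2*erf(sqrt(10)*b/2)


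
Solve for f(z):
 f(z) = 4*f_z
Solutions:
 f(z) = C1*exp(z/4)


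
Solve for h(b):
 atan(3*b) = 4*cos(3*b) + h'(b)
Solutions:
 h(b) = C1 + b*atan(3*b) - log(9*b^2 + 1)/6 - 4*sin(3*b)/3


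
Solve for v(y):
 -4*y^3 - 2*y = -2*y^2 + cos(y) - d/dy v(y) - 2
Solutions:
 v(y) = C1 + y^4 - 2*y^3/3 + y^2 - 2*y + sin(y)


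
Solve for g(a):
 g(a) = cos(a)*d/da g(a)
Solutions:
 g(a) = C1*sqrt(sin(a) + 1)/sqrt(sin(a) - 1)


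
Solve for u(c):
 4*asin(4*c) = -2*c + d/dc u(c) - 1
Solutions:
 u(c) = C1 + c^2 + 4*c*asin(4*c) + c + sqrt(1 - 16*c^2)


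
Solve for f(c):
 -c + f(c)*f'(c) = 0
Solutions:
 f(c) = -sqrt(C1 + c^2)
 f(c) = sqrt(C1 + c^2)


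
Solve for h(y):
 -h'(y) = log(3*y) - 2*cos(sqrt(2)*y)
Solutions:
 h(y) = C1 - y*log(y) - y*log(3) + y + sqrt(2)*sin(sqrt(2)*y)


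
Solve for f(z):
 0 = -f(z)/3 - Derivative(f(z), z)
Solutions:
 f(z) = C1*exp(-z/3)


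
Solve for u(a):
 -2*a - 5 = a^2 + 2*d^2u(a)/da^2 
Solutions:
 u(a) = C1 + C2*a - a^4/24 - a^3/6 - 5*a^2/4


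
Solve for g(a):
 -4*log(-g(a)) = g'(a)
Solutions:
 -li(-g(a)) = C1 - 4*a


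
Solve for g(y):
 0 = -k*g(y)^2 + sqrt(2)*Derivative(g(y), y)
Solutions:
 g(y) = -2/(C1 + sqrt(2)*k*y)


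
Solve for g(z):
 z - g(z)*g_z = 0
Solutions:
 g(z) = -sqrt(C1 + z^2)
 g(z) = sqrt(C1 + z^2)


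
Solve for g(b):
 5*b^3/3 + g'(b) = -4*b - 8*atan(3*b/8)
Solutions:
 g(b) = C1 - 5*b^4/12 - 2*b^2 - 8*b*atan(3*b/8) + 32*log(9*b^2 + 64)/3


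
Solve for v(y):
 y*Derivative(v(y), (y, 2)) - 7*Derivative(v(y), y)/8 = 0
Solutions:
 v(y) = C1 + C2*y^(15/8)


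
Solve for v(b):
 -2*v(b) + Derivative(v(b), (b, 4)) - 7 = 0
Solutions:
 v(b) = C1*exp(-2^(1/4)*b) + C2*exp(2^(1/4)*b) + C3*sin(2^(1/4)*b) + C4*cos(2^(1/4)*b) - 7/2


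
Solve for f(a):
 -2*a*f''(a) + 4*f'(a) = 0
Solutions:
 f(a) = C1 + C2*a^3


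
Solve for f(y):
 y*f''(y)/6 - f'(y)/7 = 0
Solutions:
 f(y) = C1 + C2*y^(13/7)


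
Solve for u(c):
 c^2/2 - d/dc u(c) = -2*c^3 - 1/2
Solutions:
 u(c) = C1 + c^4/2 + c^3/6 + c/2


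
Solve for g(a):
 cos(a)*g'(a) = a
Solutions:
 g(a) = C1 + Integral(a/cos(a), a)


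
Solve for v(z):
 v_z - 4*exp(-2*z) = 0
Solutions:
 v(z) = C1 - 2*exp(-2*z)


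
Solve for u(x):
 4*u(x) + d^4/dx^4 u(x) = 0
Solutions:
 u(x) = (C1*sin(x) + C2*cos(x))*exp(-x) + (C3*sin(x) + C4*cos(x))*exp(x)


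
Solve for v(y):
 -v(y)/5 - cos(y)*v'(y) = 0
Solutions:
 v(y) = C1*(sin(y) - 1)^(1/10)/(sin(y) + 1)^(1/10)


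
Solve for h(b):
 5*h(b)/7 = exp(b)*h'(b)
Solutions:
 h(b) = C1*exp(-5*exp(-b)/7)


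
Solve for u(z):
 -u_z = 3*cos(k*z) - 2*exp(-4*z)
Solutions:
 u(z) = C1 - exp(-4*z)/2 - 3*sin(k*z)/k


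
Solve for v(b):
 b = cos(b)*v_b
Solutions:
 v(b) = C1 + Integral(b/cos(b), b)


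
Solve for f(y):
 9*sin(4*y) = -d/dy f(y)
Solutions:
 f(y) = C1 + 9*cos(4*y)/4


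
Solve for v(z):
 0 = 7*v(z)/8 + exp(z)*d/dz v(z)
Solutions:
 v(z) = C1*exp(7*exp(-z)/8)


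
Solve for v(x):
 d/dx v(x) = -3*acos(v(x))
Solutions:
 Integral(1/acos(_y), (_y, v(x))) = C1 - 3*x


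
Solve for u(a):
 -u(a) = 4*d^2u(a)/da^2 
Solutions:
 u(a) = C1*sin(a/2) + C2*cos(a/2)


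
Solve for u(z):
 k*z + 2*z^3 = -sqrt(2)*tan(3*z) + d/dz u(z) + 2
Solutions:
 u(z) = C1 + k*z^2/2 + z^4/2 - 2*z - sqrt(2)*log(cos(3*z))/3


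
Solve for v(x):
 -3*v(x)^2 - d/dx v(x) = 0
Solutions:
 v(x) = 1/(C1 + 3*x)


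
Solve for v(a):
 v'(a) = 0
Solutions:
 v(a) = C1


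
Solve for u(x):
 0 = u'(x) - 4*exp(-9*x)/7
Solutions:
 u(x) = C1 - 4*exp(-9*x)/63


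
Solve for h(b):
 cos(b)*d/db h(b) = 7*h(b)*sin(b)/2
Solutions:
 h(b) = C1/cos(b)^(7/2)


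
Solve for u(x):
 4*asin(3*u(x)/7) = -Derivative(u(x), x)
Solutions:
 Integral(1/asin(3*_y/7), (_y, u(x))) = C1 - 4*x


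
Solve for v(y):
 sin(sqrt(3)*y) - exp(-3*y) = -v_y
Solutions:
 v(y) = C1 + sqrt(3)*cos(sqrt(3)*y)/3 - exp(-3*y)/3


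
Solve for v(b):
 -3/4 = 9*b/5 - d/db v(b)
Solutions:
 v(b) = C1 + 9*b^2/10 + 3*b/4


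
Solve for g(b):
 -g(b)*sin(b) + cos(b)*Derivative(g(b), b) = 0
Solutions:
 g(b) = C1/cos(b)


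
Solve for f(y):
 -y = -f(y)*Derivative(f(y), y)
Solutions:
 f(y) = -sqrt(C1 + y^2)
 f(y) = sqrt(C1 + y^2)


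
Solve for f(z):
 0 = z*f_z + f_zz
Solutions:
 f(z) = C1 + C2*erf(sqrt(2)*z/2)


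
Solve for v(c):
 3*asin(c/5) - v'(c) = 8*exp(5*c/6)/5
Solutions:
 v(c) = C1 + 3*c*asin(c/5) + 3*sqrt(25 - c^2) - 48*exp(5*c/6)/25


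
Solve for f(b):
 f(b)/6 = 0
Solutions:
 f(b) = 0


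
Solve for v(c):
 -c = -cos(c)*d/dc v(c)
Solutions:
 v(c) = C1 + Integral(c/cos(c), c)
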